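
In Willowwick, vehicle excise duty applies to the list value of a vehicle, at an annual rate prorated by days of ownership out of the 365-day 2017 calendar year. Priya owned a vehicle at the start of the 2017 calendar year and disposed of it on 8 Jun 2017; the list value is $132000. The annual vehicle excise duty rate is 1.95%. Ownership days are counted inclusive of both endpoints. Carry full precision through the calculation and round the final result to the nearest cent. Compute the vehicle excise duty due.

$1121.28

Days held (1 Jan – 8 Jun 2017): 159 out of 365
Tax = $132000 × 1.95% × 159/365 = $1121.2767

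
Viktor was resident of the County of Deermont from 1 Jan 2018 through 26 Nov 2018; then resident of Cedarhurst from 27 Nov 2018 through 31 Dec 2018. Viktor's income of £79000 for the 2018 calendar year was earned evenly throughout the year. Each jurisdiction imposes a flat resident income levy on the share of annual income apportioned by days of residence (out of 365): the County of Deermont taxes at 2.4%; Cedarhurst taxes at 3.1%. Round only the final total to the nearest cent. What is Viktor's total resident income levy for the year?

The County of Deermont, 1 Jan – 26 Nov 2018: 330 days → £79000 × 2.4% × 330/365 = £1714.1918
Cedarhurst, 27 Nov – 31 Dec 2018: 35 days → £79000 × 3.1% × 35/365 = £234.8356
Total = £1949.0274

£1949.03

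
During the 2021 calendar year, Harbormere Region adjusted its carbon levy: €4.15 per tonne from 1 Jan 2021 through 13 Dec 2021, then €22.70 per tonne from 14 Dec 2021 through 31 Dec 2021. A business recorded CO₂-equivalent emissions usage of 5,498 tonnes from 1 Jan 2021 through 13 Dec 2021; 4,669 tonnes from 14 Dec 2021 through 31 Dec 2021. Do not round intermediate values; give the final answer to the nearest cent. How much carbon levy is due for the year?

1 Jan – 13 Dec 2021: 5,498 tonnes at €4.15/tonne → €22,816.70
14 Dec – 31 Dec 2021: 4,669 tonnes at €22.70/tonne → €105,986.30

€128,803.00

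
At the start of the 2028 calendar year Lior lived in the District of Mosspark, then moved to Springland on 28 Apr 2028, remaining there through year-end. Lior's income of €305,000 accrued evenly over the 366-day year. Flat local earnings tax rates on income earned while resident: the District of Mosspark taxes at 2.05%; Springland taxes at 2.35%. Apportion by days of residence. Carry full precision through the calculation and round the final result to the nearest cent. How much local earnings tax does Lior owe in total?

The District of Mosspark, 1 Jan – 27 Apr 2028: 118 days → €305,000 × 2.05% × 118/366 = €2,015.8333
Springland, 28 Apr – 31 Dec 2028: 248 days → €305,000 × 2.35% × 248/366 = €4,856.6667
Total = €6,872.5000

€6,872.50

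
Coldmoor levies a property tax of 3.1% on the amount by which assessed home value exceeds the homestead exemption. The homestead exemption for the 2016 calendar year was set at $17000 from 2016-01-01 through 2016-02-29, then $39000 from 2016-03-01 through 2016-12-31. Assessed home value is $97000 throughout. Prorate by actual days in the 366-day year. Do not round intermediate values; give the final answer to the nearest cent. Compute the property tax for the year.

2016-01-01 to 2016-02-29: 60 days, exemption $17000 → ($97000 − $17000) × 3.1% × 60/366 = $406.5574
2016-03-01 to 2016-12-31: 306 days, exemption $39000 → ($97000 − $39000) × 3.1% × 306/366 = $1503.2459
Total = $1909.8033

$1909.80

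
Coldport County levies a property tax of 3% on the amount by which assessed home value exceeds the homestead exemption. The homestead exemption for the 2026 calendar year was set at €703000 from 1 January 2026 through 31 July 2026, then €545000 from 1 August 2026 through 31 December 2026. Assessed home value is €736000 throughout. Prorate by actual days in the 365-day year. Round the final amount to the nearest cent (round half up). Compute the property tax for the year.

1 January – 31 July 2026: 212 days, exemption €703000 → (€736000 − €703000) × 3% × 212/365 = €575.0137
1 August – 31 December 2026: 153 days, exemption €545000 → (€736000 − €545000) × 3% × 153/365 = €2401.8904
Total = €2976.9041

€2976.90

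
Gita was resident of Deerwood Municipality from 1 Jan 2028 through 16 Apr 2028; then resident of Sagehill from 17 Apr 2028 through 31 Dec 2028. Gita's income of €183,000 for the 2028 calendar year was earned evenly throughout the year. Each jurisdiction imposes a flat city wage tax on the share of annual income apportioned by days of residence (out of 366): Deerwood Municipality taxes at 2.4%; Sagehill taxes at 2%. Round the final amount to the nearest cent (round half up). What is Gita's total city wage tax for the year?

€3,874.00

Deerwood Municipality, 1 Jan – 16 Apr 2028: 107 days → €183,000 × 2.4% × 107/366 = €1,284.0000
Sagehill, 17 Apr – 31 Dec 2028: 259 days → €183,000 × 2% × 259/366 = €2,590.0000
Total = €3,874.0000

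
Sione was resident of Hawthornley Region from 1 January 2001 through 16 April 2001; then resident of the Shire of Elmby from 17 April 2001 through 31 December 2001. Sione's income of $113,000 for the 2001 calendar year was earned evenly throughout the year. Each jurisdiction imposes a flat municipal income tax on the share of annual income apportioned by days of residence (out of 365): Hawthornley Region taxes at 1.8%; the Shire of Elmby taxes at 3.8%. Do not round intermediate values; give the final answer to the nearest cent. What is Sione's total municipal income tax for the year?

$3,637.67

Hawthornley Region, 1 January – 16 April 2001: 106 days → $113,000 × 1.8% × 106/365 = $590.6959
The Shire of Elmby, 17 April – 31 December 2001: 259 days → $113,000 × 3.8% × 259/365 = $3,046.9753
Total = $3,637.6712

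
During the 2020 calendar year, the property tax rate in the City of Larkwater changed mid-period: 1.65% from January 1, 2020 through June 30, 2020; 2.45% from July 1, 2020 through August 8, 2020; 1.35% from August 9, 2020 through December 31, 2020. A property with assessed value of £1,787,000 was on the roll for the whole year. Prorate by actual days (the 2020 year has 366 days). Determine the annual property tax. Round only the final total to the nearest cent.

£28,884.95

January 1 – June 30, 2020: 182 days at 1.65% → £1,787,000 × 1.65% × 182/366 = £14,662.1885
July 1 – August 8, 2020: 39 days at 2.45% → £1,787,000 × 2.45% × 39/366 = £4,665.2418
August 9 – December 31, 2020: 145 days at 1.35% → £1,787,000 × 1.35% × 145/366 = £9,557.5205
Total = £28,884.9508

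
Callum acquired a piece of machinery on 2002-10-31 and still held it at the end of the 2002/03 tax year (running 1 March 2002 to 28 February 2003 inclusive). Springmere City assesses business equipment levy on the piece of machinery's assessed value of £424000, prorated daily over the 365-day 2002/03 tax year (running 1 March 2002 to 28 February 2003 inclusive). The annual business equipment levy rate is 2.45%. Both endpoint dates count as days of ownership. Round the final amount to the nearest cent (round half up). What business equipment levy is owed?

Days held (2002-10-31 to 2003-02-28): 121 out of 365
Tax = £424000 × 2.45% × 121/365 = £3443.6932

£3443.69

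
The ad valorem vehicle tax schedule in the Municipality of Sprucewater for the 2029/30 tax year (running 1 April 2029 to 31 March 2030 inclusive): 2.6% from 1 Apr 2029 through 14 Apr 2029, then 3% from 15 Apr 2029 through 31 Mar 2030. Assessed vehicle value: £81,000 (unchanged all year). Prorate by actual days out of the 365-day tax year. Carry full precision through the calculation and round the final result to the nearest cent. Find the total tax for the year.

1 Apr – 14 Apr 2029: 14 days at 2.6% → £81,000 × 2.6% × 14/365 = £80.7781
15 Apr 2029 – 31 Mar 2030: 351 days at 3% → £81,000 × 3% × 351/365 = £2,336.7945
Total = £2,417.5726

£2,417.57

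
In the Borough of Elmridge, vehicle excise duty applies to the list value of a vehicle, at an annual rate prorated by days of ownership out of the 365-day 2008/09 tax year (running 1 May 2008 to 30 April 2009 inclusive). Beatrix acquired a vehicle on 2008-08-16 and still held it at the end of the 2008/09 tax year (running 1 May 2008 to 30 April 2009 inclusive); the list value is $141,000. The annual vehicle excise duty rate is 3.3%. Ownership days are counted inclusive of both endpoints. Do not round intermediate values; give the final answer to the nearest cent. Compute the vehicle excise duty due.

Days held (2008-08-16 to 2009-04-30): 258 out of 365
Tax = $141,000 × 3.3% × 258/365 = $3,288.9699

$3,288.97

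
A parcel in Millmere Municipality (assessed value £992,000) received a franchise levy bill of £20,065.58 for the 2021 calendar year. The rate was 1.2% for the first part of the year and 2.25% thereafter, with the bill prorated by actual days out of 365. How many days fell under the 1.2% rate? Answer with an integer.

Let d = days at the first rate; then 365 − d days at the second rate.
£992,000 × [1.2%·d + 2.25%·(365−d)] / 365 = £20,065.58
Solving gives d = 79, so the new rate took effect on 21 March 2021.

79 days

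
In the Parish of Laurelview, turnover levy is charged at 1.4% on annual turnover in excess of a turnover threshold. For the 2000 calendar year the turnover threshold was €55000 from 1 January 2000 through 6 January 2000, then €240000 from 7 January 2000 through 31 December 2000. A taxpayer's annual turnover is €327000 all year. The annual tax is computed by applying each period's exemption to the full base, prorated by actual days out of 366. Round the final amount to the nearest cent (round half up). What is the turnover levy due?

1 January – 6 January 2000: 6 days, exemption €55000 → (€327000 − €55000) × 1.4% × 6/366 = €62.4262
7 January – 31 December 2000: 360 days, exemption €240000 → (€327000 − €240000) × 1.4% × 360/366 = €1198.0328
Total = €1260.4590

€1260.46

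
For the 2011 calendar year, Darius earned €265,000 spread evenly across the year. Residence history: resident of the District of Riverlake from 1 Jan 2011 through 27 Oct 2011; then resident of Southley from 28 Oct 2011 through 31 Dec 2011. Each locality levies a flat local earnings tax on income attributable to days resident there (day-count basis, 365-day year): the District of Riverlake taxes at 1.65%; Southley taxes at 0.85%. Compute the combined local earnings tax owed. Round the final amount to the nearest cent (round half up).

The District of Riverlake, 1 Jan – 27 Oct 2011: 300 days → €265,000 × 1.65% × 300/365 = €3,593.8356
Southley, 28 Oct – 31 Dec 2011: 65 days → €265,000 × 0.85% × 65/365 = €401.1301
Total = €3,994.9658

€3,994.97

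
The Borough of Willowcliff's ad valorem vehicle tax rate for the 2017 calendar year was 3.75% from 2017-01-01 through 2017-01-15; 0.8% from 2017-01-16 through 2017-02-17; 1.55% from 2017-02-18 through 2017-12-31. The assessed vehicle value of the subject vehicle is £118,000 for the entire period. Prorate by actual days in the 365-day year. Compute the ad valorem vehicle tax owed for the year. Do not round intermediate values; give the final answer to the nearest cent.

2017-01-01 to 2017-01-15: 15 days at 3.75% → £118,000 × 3.75% × 15/365 = £181.8493
2017-01-16 to 2017-02-17: 33 days at 0.8% → £118,000 × 0.8% × 33/365 = £85.3479
2017-02-18 to 2017-12-31: 317 days at 1.55% → £118,000 × 1.55% × 317/365 = £1,588.4740
Total = £1,855.6712

£1,855.67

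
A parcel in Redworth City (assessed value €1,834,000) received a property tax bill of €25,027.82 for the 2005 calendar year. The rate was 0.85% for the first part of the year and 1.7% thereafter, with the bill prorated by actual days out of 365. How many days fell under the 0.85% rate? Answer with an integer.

Let d = days at the first rate; then 365 − d days at the second rate.
€1,834,000 × [0.85%·d + 1.7%·(365−d)] / 365 = €25,027.82
Solving gives d = 144, so the new rate took effect on 25 May 2005.

144 days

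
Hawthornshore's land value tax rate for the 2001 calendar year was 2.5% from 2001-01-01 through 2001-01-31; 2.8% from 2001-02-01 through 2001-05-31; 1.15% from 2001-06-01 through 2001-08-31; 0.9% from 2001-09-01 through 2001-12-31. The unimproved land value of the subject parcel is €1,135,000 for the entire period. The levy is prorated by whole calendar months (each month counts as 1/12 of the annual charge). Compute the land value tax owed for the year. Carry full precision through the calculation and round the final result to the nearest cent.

€19,626.04

2001-01-01 to 2001-01-31: 1 month at 2.5% → €1,135,000 × 2.5% × 1/12 = €2,364.5833
2001-02-01 to 2001-05-31: 4 months at 2.8% → €1,135,000 × 2.8% × 4/12 = €10,593.3333
2001-06-01 to 2001-08-31: 3 months at 1.15% → €1,135,000 × 1.15% × 3/12 = €3,263.1250
2001-09-01 to 2001-12-31: 4 months at 0.9% → €1,135,000 × 0.9% × 4/12 = €3,405.0000
Total = €19,626.0417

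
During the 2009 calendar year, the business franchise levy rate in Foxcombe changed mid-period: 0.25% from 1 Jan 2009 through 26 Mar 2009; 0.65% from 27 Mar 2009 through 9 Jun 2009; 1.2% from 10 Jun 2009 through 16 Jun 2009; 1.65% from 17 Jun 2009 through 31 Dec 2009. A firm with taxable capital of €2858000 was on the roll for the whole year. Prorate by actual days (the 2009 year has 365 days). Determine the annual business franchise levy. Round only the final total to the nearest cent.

€31719.88

1 Jan – 26 Mar 2009: 85 days at 0.25% → €2858000 × 0.25% × 85/365 = €1663.9041
27 Mar – 9 Jun 2009: 75 days at 0.65% → €2858000 × 0.65% × 75/365 = €3817.1918
10 Jun – 16 Jun 2009: 7 days at 1.2% → €2858000 × 1.2% × 7/365 = €657.7315
17 Jun – 31 Dec 2009: 198 days at 1.65% → €2858000 × 1.65% × 198/365 = €25581.0575
Total = €31719.8849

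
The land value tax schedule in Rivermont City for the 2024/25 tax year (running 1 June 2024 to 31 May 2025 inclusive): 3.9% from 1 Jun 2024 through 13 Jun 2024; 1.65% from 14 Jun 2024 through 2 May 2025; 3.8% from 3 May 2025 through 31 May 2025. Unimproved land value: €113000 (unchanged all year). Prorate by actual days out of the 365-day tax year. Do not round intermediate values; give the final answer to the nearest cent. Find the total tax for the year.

€2148.08

1 Jun – 13 Jun 2024: 13 days at 3.9% → €113000 × 3.9% × 13/365 = €156.9616
14 Jun 2024 – 2 May 2025: 323 days at 1.65% → €113000 × 1.65% × 323/365 = €1649.9548
3 May – 31 May 2025: 29 days at 3.8% → €113000 × 3.8% × 29/365 = €341.1671
Total = €2148.0836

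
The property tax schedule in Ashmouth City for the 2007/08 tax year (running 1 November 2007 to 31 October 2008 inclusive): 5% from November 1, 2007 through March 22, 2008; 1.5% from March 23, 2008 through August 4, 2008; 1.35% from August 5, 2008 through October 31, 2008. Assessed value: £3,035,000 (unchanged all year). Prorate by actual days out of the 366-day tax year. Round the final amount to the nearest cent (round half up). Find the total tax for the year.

£85,933.62

November 1, 2007 – March 22, 2008: 143 days at 5% → £3,035,000 × 5% × 143/366 = £59,290.3005
March 23 – August 4, 2008: 135 days at 1.5% → £3,035,000 × 1.5% × 135/366 = £16,792.0082
August 5 – October 31, 2008: 88 days at 1.35% → £3,035,000 × 1.35% × 88/366 = £9,851.3115
Total = £85,933.6202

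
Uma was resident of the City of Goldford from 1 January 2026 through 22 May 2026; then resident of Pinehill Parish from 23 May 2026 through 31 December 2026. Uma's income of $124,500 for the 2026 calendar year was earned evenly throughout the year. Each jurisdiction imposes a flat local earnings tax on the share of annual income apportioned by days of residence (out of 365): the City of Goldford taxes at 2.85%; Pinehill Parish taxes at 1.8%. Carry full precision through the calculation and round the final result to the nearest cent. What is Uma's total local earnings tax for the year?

The City of Goldford, 1 January – 22 May 2026: 142 days → $124,500 × 2.85% × 142/365 = $1,380.4151
Pinehill Parish, 23 May – 31 December 2026: 223 days → $124,500 × 1.8% × 223/365 = $1,369.1589
Total = $2,749.5740

$2,749.57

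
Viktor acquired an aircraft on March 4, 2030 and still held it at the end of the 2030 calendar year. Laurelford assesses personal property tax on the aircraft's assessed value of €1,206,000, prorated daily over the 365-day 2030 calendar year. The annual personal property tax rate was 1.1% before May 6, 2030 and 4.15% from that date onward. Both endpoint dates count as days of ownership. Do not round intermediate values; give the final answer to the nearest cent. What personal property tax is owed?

€35,198.68

March 4 – May 5, 2030: 63 days at 1.1% → €1,206,000 × 1.1% × 63/365 = €2,289.7479
May 6 – December 31, 2030: 240 days at 4.15% → €1,206,000 × 4.15% × 240/365 = €32,908.9315
Total = €35,198.6795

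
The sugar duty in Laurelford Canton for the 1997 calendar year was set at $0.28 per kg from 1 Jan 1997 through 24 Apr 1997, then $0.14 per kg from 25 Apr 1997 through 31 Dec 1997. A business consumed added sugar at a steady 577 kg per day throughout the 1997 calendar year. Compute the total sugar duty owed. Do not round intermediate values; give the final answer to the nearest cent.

1 Jan – 24 Apr 1997: 114 days × 577 kg/day = 65,778 kg at $0.28/kg → $18417.84
25 Apr – 31 Dec 1997: 251 days × 577 kg/day = 144,827 kg at $0.14/kg → $20275.78

$38693.62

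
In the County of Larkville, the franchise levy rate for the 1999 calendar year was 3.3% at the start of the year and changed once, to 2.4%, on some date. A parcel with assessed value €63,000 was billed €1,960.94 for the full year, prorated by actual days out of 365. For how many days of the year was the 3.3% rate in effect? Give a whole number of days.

289 days

Let d = days at the first rate; then 365 − d days at the second rate.
€63,000 × [3.3%·d + 2.4%·(365−d)] / 365 = €1,960.94
Solving gives d = 289, so the new rate took effect on 17 October 1999.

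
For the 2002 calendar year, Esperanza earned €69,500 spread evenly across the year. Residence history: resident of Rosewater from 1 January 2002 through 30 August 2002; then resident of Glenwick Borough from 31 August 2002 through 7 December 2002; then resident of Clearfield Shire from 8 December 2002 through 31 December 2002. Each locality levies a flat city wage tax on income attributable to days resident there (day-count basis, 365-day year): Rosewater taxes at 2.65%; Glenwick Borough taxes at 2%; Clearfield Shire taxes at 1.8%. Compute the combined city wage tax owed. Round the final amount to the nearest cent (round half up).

€1,680.38

Rosewater, 1 January – 30 August 2002: 242 days → €69,500 × 2.65% × 242/365 = €1,221.1055
Glenwick Borough, 31 August – 7 December 2002: 99 days → €69,500 × 2% × 99/365 = €377.0137
Clearfield Shire, 8 December – 31 December 2002: 24 days → €69,500 × 1.8% × 24/365 = €82.2575
Total = €1,680.3767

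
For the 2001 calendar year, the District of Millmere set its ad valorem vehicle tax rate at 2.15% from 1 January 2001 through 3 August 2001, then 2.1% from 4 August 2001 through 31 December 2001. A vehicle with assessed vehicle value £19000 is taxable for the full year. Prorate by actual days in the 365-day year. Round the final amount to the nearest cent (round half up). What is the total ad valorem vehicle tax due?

£404.60

1 January – 3 August 2001: 215 days at 2.15% → £19000 × 2.15% × 215/365 = £240.6233
4 August – 31 December 2001: 150 days at 2.1% → £19000 × 2.1% × 150/365 = £163.9726
Total = £404.5959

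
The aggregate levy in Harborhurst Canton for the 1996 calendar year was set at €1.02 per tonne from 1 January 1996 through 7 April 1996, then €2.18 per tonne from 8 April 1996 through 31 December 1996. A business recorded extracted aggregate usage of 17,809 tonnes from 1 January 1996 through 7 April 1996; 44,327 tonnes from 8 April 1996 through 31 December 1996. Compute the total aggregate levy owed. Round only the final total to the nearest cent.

1 January – 7 April 1996: 17,809 tonnes at €1.02/tonne → €18,165.18
8 April – 31 December 1996: 44,327 tonnes at €2.18/tonne → €96,632.86

€114,798.04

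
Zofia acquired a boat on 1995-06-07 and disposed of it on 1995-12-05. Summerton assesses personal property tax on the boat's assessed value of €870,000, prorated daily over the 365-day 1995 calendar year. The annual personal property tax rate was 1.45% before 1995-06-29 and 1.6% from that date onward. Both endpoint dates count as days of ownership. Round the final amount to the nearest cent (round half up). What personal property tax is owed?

€6,862.27

1995-06-07 to 1995-06-28: 22 days at 1.45% → €870,000 × 1.45% × 22/365 = €760.3562
1995-06-29 to 1995-12-05: 160 days at 1.6% → €870,000 × 1.6% × 160/365 = €6,101.9178
Total = €6,862.2740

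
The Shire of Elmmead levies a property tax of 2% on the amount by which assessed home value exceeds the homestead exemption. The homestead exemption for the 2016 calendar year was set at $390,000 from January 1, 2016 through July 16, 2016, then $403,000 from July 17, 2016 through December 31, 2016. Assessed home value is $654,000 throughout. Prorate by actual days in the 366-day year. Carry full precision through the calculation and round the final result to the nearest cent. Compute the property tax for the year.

$5,160.66

January 1 – July 16, 2016: 198 days, exemption $390,000 → ($654,000 − $390,000) × 2% × 198/366 = $2,856.3934
July 17 – December 31, 2016: 168 days, exemption $403,000 → ($654,000 − $403,000) × 2% × 168/366 = $2,304.2623
Total = $5,160.6557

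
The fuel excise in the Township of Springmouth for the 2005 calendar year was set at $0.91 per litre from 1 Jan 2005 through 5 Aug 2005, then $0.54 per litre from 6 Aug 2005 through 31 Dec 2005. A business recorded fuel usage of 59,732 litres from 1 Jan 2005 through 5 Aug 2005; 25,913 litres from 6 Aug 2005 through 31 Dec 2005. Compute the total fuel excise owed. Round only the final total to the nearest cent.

$68349.14

1 Jan – 5 Aug 2005: 59,732 litres at $0.91/litre → $54356.12
6 Aug – 31 Dec 2005: 25,913 litres at $0.54/litre → $13993.02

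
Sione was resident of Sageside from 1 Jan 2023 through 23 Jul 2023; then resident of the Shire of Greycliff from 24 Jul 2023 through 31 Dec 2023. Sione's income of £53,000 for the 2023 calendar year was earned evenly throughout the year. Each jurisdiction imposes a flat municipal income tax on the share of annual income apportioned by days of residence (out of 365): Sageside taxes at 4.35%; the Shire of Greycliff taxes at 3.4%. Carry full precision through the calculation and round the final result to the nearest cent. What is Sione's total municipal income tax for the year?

Sageside, 1 Jan – 23 Jul 2023: 204 days → £53,000 × 4.35% × 204/365 = £1,288.5534
The Shire of Greycliff, 24 Jul – 31 Dec 2023: 161 days → £53,000 × 3.4% × 161/365 = £794.8548
Total = £2,083.4082

£2,083.41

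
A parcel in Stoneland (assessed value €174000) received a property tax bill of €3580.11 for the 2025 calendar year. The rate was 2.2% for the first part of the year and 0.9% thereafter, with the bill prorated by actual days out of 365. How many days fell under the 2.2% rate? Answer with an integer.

325 days

Let d = days at the first rate; then 365 − d days at the second rate.
€174000 × [2.2%·d + 0.9%·(365−d)] / 365 = €3580.11
Solving gives d = 325, so the new rate took effect on November 22, 2025.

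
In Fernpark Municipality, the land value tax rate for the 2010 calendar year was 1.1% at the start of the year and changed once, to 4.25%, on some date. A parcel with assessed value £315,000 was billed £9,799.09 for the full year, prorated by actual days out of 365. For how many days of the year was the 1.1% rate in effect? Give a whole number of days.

132 days

Let d = days at the first rate; then 365 − d days at the second rate.
£315,000 × [1.1%·d + 4.25%·(365−d)] / 365 = £9,799.09
Solving gives d = 132, so the new rate took effect on May 13, 2010.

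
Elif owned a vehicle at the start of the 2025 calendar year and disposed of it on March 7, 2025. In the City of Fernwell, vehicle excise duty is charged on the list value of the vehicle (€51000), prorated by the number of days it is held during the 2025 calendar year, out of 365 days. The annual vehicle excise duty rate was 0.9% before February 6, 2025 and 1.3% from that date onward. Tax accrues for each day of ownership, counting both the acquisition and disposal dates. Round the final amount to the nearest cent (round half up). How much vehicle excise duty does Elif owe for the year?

€99.76

January 1 – February 5, 2025: 36 days at 0.9% → €51000 × 0.9% × 36/365 = €45.2712
February 6 – March 7, 2025: 30 days at 1.3% → €51000 × 1.3% × 30/365 = €54.4932
Total = €99.7644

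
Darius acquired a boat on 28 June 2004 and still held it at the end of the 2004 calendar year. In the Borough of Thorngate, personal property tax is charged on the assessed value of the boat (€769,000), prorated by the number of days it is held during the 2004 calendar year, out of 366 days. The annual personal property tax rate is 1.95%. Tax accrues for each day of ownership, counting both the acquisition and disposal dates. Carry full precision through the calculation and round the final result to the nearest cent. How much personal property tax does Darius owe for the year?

€7,661.64

Days held (28 June – 31 December 2004): 187 out of 366
Tax = €769,000 × 1.95% × 187/366 = €7,661.6352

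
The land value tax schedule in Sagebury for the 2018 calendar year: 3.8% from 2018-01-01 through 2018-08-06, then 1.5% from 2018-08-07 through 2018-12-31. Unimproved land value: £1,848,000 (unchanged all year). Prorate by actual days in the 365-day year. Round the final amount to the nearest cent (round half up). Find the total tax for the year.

2018-01-01 to 2018-08-06: 218 days at 3.8% → £1,848,000 × 3.8% × 218/365 = £41,942.0055
2018-08-07 to 2018-12-31: 147 days at 1.5% → £1,848,000 × 1.5% × 147/365 = £11,163.9452
Total = £53,105.9507

£53,105.95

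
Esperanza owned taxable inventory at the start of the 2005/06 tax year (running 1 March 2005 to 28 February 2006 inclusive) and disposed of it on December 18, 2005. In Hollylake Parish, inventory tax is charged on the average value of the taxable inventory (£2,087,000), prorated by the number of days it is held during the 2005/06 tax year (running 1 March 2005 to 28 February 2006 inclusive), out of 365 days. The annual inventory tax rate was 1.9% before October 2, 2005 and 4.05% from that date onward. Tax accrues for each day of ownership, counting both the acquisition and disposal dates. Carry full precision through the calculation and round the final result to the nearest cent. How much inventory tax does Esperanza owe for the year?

£41,419.80

March 1 – October 1, 2005: 215 days at 1.9% → £2,087,000 × 1.9% × 215/365 = £23,357.2466
October 2 – December 18, 2005: 78 days at 4.05% → £2,087,000 × 4.05% × 78/365 = £18,062.5562
Total = £41,419.8027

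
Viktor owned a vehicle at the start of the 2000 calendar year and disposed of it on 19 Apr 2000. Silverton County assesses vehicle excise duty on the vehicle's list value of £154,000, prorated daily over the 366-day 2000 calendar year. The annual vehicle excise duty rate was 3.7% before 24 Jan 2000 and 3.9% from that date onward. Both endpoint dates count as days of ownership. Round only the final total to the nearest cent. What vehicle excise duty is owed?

1 Jan – 23 Jan 2000: 23 days at 3.7% → £154,000 × 3.7% × 23/366 = £358.0710
24 Jan – 19 Apr 2000: 87 days at 3.9% → £154,000 × 3.9% × 87/366 = £1,427.6557
Total = £1,785.7268

£1,785.73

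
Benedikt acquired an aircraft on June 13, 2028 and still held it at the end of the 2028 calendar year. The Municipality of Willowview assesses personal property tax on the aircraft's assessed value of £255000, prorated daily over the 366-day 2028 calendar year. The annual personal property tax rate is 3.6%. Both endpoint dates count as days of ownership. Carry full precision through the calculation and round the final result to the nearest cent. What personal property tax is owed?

Days held (June 13 – December 31, 2028): 202 out of 366
Tax = £255000 × 3.6% × 202/366 = £5066.5574

£5066.56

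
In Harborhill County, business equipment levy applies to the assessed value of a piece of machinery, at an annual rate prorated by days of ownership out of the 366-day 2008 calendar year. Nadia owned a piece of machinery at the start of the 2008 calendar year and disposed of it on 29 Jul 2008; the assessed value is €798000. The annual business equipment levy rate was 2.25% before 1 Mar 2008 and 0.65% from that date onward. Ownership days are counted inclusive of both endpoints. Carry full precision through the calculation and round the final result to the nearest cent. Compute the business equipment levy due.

1 Jan – 29 Feb 2008: 60 days at 2.25% → €798000 × 2.25% × 60/366 = €2943.4426
1 Mar – 29 Jul 2008: 151 days at 0.65% → €798000 × 0.65% × 151/366 = €2139.9918
Total = €5083.4344

€5083.43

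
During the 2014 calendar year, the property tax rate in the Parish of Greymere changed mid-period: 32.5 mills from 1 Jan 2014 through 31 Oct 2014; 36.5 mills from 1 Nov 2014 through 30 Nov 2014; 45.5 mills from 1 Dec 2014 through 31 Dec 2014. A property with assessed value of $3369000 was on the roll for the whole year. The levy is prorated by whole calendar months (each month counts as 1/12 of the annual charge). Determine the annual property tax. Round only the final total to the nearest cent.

$114265.25

1 Jan – 31 Oct 2014: 10 months at 32.5 mills → $3369000 × 3.25% × 10/12 = $91243.7500
1 Nov – 30 Nov 2014: 1 month at 36.5 mills → $3369000 × 3.65% × 1/12 = $10247.3750
1 Dec – 31 Dec 2014: 1 month at 45.5 mills → $3369000 × 4.55% × 1/12 = $12774.1250
Total = $114265.2500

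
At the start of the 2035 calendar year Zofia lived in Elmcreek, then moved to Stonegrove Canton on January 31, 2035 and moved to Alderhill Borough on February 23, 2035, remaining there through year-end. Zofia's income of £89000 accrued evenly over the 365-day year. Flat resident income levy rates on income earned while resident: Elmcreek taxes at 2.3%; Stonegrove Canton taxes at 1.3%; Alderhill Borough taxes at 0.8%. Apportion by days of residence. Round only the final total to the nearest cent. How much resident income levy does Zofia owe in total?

Elmcreek, January 1 – January 30, 2035: 30 days → £89000 × 2.3% × 30/365 = £168.2466
Stonegrove Canton, January 31 – February 22, 2035: 23 days → £89000 × 1.3% × 23/365 = £72.9068
Alderhill Borough, February 23 – December 31, 2035: 312 days → £89000 × 0.8% × 312/365 = £608.6137
Total = £849.7671

£849.77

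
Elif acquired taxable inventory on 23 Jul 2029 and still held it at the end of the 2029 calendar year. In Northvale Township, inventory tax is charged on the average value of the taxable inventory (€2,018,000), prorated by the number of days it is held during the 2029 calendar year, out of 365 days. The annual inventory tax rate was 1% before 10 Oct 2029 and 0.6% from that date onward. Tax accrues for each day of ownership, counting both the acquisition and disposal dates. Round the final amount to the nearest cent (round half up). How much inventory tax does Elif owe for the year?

€7,121.05

23 Jul – 9 Oct 2029: 79 days at 1% → €2,018,000 × 1% × 79/365 = €4,367.7260
10 Oct – 31 Dec 2029: 83 days at 0.6% → €2,018,000 × 0.6% × 83/365 = €2,753.3260
Total = €7,121.0521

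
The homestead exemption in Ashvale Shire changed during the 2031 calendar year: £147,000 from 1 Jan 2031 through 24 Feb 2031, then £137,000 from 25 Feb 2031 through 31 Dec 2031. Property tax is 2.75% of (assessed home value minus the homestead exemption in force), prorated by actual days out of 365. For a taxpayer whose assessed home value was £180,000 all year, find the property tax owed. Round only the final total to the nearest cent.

1 Jan – 24 Feb 2031: 55 days, exemption £147,000 → (£180,000 − £147,000) × 2.75% × 55/365 = £136.7466
25 Feb – 31 Dec 2031: 310 days, exemption £137,000 → (£180,000 − £137,000) × 2.75% × 310/365 = £1,004.3151
Total = £1,141.0616

£1,141.06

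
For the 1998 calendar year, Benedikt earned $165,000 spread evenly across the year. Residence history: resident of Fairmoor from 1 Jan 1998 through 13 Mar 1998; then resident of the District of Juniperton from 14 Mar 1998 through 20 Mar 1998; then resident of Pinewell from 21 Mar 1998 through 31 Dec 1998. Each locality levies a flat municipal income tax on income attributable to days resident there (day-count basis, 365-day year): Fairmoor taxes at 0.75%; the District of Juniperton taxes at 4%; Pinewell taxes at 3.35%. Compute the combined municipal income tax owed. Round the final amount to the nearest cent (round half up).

$4,701.82

Fairmoor, 1 Jan – 13 Mar 1998: 72 days → $165,000 × 0.75% × 72/365 = $244.1096
The District of Juniperton, 14 Mar – 20 Mar 1998: 7 days → $165,000 × 4% × 7/365 = $126.5753
Pinewell, 21 Mar – 31 Dec 1998: 286 days → $165,000 × 3.35% × 286/365 = $4,331.1370
Total = $4,701.8219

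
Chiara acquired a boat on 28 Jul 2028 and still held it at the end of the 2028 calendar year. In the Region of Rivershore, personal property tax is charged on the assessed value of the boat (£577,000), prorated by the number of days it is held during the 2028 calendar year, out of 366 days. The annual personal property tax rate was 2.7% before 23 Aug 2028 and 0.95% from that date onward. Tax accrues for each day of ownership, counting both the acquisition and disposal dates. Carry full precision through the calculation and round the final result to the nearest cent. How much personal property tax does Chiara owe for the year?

28 Jul – 22 Aug 2028: 26 days at 2.7% → £577,000 × 2.7% × 26/366 = £1,106.7049
23 Aug – 31 Dec 2028: 131 days at 0.95% → £577,000 × 0.95% × 131/366 = £1,961.9577
Total = £3,068.6626

£3,068.66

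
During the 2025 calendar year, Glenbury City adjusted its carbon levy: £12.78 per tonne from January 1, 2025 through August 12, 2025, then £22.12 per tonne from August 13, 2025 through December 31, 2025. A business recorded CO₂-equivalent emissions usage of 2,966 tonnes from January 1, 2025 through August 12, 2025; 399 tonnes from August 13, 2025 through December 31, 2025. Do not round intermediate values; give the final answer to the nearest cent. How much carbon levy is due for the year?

January 1 – August 12, 2025: 2,966 tonnes at £12.78/tonne → £37905.48
August 13 – December 31, 2025: 399 tonnes at £22.12/tonne → £8825.88

£46731.36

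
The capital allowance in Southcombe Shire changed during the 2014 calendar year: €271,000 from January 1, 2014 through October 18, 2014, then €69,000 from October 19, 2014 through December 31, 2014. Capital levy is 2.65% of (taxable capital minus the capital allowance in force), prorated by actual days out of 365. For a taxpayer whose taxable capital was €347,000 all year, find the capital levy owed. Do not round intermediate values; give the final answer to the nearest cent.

€3,099.27

January 1 – October 18, 2014: 291 days, exemption €271,000 → (€347,000 − €271,000) × 2.65% × 291/365 = €1,605.6822
October 19 – December 31, 2014: 74 days, exemption €69,000 → (€347,000 − €69,000) × 2.65% × 74/365 = €1,493.5836
Total = €3,099.2658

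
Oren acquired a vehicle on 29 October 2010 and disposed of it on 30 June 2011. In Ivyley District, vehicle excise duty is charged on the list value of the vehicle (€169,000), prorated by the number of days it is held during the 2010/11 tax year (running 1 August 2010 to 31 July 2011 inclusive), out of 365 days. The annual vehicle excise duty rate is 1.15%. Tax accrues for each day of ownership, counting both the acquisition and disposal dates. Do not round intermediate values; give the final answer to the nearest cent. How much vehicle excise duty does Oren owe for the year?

€1,304.54

Days held (29 October 2010 – 30 June 2011): 245 out of 365
Tax = €169,000 × 1.15% × 245/365 = €1,304.5411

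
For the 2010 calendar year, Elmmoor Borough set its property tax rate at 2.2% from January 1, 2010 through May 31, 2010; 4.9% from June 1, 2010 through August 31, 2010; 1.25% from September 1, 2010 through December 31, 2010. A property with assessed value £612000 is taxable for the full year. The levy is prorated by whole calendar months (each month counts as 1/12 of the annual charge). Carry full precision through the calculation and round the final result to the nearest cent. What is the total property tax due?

January 1 – May 31, 2010: 5 months at 2.2% → £612000 × 2.2% × 5/12 = £5610.0000
June 1 – August 31, 2010: 3 months at 4.9% → £612000 × 4.9% × 3/12 = £7497.0000
September 1 – December 31, 2010: 4 months at 1.25% → £612000 × 1.25% × 4/12 = £2550.0000
Total = £15657.0000

£15657.00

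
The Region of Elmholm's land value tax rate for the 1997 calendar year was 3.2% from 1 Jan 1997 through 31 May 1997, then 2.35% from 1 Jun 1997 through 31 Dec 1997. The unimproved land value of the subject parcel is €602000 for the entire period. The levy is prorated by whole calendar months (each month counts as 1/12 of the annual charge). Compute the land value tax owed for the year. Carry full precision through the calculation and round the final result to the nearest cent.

1 Jan – 31 May 1997: 5 months at 3.2% → €602000 × 3.2% × 5/12 = €8026.6667
1 Jun – 31 Dec 1997: 7 months at 2.35% → €602000 × 2.35% × 7/12 = €8252.4167
Total = €16279.0833

€16279.08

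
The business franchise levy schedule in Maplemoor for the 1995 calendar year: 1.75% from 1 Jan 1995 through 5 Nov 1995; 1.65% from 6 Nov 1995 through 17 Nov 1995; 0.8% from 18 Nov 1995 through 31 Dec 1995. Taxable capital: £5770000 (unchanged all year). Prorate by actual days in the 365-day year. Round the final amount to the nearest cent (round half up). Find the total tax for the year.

1 Jan – 5 Nov 1995: 309 days at 1.75% → £5770000 × 1.75% × 309/365 = £85482.9452
6 Nov – 17 Nov 1995: 12 days at 1.65% → £5770000 × 1.65% × 12/365 = £3130.0274
18 Nov – 31 Dec 1995: 44 days at 0.8% → £5770000 × 0.8% × 44/365 = £5564.4932
Total = £94177.4658

£94177.47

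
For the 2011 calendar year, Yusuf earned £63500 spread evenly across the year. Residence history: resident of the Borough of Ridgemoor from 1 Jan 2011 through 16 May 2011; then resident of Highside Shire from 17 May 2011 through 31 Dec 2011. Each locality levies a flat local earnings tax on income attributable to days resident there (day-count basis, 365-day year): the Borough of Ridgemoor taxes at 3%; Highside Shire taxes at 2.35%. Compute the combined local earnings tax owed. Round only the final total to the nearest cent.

The Borough of Ridgemoor, 1 Jan – 16 May 2011: 136 days → £63500 × 3% × 136/365 = £709.8082
Highside Shire, 17 May – 31 Dec 2011: 229 days → £63500 × 2.35% × 229/365 = £936.2336
Total = £1646.0418

£1646.04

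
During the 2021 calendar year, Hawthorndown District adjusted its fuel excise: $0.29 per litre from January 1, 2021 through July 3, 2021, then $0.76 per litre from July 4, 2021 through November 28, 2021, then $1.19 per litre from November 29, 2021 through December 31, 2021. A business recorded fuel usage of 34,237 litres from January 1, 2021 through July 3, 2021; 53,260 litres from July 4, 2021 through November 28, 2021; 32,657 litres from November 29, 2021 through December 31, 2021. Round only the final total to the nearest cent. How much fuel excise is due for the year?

$89,268.16

January 1 – July 3, 2021: 34,237 litres at $0.29/litre → $9,928.73
July 4 – November 28, 2021: 53,260 litres at $0.76/litre → $40,477.60
November 29 – December 31, 2021: 32,657 litres at $1.19/litre → $38,861.83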